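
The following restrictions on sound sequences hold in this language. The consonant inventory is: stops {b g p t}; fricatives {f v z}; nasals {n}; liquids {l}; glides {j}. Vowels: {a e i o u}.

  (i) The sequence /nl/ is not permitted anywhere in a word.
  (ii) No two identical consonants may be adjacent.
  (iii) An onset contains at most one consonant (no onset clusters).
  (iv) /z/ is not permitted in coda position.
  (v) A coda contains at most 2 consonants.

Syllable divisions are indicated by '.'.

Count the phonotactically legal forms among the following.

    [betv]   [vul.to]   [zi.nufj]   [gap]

[betv] — σ1 onset /b/, coda /tv/ (2C) ok → phonotactically legal
[vul.to] — σ1 onset /v/, coda /l/ ok; σ2 onset /t/, coda /∅/ ok → phonotactically legal
[zi.nufj] — σ1 onset /z/, coda /∅/ ok; σ2 onset /n/, coda /fj/ (2C) ok → phonotactically legal
[gap] — σ1 onset /g/, coda /p/ ok → phonotactically legal
Phonotactically legal: [betv], [vul.to], [zi.nufj], [gap] → 4.

4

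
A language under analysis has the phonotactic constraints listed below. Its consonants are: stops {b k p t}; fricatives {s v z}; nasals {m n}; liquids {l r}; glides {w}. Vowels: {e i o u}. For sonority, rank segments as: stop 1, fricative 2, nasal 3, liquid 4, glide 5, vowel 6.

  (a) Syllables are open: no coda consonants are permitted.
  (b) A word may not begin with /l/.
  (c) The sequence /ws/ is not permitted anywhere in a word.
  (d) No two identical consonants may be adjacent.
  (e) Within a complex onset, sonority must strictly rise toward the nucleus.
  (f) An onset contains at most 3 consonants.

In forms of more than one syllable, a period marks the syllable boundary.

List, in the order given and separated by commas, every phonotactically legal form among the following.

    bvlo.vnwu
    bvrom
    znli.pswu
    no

bvlo.vnwu — σ1 onset /bvl/ (1→2→4 rises), coda /∅/ ok; σ2 onset /vnw/ (2→3→5 rises), coda /∅/ ok → phonotactically legal
bvrom — violates constraint (a): syllable 1 coda /m/ has 1 consonant (> 0) → phonotactically illegal
znli.pswu — σ1 onset /znl/ (2→3→4 rises), coda /∅/ ok; σ2 onset /psw/ (1→2→5 rises), coda /∅/ ok → phonotactically legal
no — σ1 onset /n/, coda /∅/ ok → phonotactically legal

bvlo.vnwu, znli.pswu, no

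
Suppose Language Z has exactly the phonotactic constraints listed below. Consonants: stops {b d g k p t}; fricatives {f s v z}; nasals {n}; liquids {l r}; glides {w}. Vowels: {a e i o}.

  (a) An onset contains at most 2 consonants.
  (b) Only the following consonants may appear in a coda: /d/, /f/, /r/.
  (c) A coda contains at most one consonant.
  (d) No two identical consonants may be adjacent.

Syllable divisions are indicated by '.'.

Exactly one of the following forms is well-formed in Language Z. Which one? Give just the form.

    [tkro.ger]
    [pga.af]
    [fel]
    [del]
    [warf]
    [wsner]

[pga.af]

[tkro.ger] — violates constraint (a): syllable 1 onset /tkr/ has 3 consonants (> 2) → ill-formed
[pga.af] — σ1 onset /pg/ (2C), coda /∅/ ok; σ2 onset /∅/, coda /f/ ok → well-formed
[fel] — violates constraint (b): syllable 1 coda contains /l/, which is not a licensed coda consonant → ill-formed
[del] — violates constraint (b): syllable 1 coda contains /l/, which is not a licensed coda consonant → ill-formed
[warf] — violates constraint (c): syllable 1 coda /rf/ has 2 consonants (> 1) → ill-formed
[wsner] — violates constraint (a): syllable 1 onset /wsn/ has 3 consonants (> 2) → ill-formed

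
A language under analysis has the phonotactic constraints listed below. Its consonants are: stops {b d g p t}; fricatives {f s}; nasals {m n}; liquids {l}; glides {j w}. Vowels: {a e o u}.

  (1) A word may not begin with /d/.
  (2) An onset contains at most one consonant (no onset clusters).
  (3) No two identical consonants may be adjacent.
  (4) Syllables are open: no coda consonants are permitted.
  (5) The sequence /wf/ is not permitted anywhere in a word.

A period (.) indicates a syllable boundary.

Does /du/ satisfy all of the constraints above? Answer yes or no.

/du/ — violates constraint 1: word begins with /d/ → phonotactically illegal

no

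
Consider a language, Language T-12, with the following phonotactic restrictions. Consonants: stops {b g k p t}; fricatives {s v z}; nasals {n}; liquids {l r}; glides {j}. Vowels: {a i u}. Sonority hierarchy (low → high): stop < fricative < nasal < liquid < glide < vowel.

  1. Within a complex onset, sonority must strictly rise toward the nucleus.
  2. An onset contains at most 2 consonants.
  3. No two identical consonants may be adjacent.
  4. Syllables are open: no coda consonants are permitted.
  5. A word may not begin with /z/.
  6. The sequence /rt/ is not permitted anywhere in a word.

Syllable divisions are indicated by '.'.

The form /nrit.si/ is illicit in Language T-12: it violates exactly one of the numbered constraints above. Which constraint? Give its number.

/nrit.si/: syllable 1 coda /t/ has 1 consonant (> 0).
This is a violation of constraint 4: "Syllables are open: no coda consonants are permitted."
The remaining constraints (1, 2, 3, 5, 6) are satisfied.

4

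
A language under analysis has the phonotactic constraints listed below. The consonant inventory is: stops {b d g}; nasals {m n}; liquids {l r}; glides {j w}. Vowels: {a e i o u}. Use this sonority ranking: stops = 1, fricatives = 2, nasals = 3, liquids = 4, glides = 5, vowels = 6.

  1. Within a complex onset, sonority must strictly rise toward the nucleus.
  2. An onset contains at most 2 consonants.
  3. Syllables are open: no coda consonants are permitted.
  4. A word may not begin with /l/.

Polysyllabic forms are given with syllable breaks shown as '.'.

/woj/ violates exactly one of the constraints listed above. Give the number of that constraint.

/woj/: syllable 1 coda /j/ has 1 consonant (> 0).
This is a violation of constraint 3: "Syllables are open: no coda consonants are permitted."
The remaining constraints (1, 2, 4) are satisfied.

3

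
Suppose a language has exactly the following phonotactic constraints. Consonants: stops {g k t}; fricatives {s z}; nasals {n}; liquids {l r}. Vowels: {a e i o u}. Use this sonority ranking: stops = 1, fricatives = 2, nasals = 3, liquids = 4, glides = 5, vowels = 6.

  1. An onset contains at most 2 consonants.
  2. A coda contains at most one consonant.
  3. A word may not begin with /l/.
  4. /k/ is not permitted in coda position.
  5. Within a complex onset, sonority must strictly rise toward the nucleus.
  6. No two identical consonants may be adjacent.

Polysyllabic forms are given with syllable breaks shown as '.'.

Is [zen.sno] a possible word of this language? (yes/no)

yes

[zen.sno] — σ1 onset /z/, coda /n/ ok; σ2 onset /sn/ (2→3 rises), coda /∅/ ok → phonotactically legal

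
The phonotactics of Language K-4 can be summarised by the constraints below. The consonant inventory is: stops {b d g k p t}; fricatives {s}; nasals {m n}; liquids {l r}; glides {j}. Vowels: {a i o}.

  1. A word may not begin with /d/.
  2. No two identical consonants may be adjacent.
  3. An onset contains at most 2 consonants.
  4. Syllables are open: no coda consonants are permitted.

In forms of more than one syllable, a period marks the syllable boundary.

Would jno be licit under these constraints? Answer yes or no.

jno — σ1 onset /jn/ (2C), coda /∅/ ok → licit

yes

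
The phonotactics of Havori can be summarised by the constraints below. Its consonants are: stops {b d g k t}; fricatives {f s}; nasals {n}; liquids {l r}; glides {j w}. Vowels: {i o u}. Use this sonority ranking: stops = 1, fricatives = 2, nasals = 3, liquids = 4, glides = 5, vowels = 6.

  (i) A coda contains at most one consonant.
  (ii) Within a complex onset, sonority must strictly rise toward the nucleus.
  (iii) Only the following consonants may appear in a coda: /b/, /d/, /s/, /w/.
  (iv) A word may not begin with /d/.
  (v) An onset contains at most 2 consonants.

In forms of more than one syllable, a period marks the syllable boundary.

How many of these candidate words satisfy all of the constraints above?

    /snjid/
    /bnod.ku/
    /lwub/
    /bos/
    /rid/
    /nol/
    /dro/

/snjid/ — violates constraint (v): syllable 1 onset /snj/ has 3 consonants (> 2) → ill-formed
/bnod.ku/ — σ1 onset /bn/ (1→3 rises), coda /d/ ok; σ2 onset /k/, coda /∅/ ok → well-formed
/lwub/ — σ1 onset /lw/ (4→5 rises), coda /b/ ok → well-formed
/bos/ — σ1 onset /b/, coda /s/ ok → well-formed
/rid/ — σ1 onset /r/, coda /d/ ok → well-formed
/nol/ — violates constraint (iii): syllable 1 coda contains /l/, which is not a licensed coda consonant → ill-formed
/dro/ — violates constraint (iv): word begins with /d/ → ill-formed
Well-formed: /bnod.ku/, /lwub/, /bos/, /rid/ → 4.

4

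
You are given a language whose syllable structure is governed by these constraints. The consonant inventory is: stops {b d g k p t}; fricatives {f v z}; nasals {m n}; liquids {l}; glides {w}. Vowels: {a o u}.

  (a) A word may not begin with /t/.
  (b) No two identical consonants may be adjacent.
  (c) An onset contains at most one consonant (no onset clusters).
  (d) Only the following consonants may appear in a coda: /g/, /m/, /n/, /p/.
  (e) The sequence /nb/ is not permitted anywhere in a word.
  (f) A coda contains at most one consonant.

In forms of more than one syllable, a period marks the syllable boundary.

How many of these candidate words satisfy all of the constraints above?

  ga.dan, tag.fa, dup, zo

ga.dan — σ1 onset /g/, coda /∅/ ok; σ2 onset /d/, coda /n/ ok → licit
tag.fa — violates constraint (a): word begins with /t/ → illicit
dup — σ1 onset /d/, coda /p/ ok → licit
zo — σ1 onset /z/, coda /∅/ ok → licit
Licit: ga.dan, dup, zo → 3.

3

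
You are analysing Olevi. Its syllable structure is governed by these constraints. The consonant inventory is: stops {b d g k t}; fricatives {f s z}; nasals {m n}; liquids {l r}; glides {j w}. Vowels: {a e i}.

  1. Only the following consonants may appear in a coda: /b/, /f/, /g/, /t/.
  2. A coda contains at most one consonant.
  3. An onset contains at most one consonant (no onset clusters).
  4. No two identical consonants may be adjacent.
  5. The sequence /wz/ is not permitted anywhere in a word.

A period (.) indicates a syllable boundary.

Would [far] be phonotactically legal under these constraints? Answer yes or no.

no

[far] — violates constraint 1: syllable 1 coda contains /r/, which is not a licensed coda consonant → phonotactically illegal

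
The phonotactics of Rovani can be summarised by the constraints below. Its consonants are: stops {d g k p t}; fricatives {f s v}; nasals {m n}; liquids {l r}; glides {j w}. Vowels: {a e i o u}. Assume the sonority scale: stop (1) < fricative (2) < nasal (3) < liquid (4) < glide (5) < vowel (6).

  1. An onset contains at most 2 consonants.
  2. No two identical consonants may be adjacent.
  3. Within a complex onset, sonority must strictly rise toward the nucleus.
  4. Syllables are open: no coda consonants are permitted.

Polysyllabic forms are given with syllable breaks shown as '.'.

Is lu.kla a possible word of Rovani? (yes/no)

yes

lu.kla — σ1 onset /l/, coda /∅/ ok; σ2 onset /kl/ (1→4 rises), coda /∅/ ok → well-formed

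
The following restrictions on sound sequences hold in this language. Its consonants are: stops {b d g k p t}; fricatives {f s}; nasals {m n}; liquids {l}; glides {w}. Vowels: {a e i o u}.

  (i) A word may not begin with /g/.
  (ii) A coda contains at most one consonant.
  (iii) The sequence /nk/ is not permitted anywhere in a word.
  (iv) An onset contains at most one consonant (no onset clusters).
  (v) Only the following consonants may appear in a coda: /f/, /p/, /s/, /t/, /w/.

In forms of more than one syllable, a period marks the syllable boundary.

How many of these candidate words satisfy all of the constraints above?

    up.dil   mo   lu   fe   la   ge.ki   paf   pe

up.dil — violates constraint (v): syllable 2 coda contains /l/, which is not a licensed coda consonant → phonotactically illegal
mo — σ1 onset /m/, coda /∅/ ok → phonotactically legal
lu — σ1 onset /l/, coda /∅/ ok → phonotactically legal
fe — σ1 onset /f/, coda /∅/ ok → phonotactically legal
la — σ1 onset /l/, coda /∅/ ok → phonotactically legal
ge.ki — violates constraint (i): word begins with /g/ → phonotactically illegal
paf — σ1 onset /p/, coda /f/ ok → phonotactically legal
pe — σ1 onset /p/, coda /∅/ ok → phonotactically legal
Phonotactically legal: mo, lu, fe, la, paf, pe → 6.

6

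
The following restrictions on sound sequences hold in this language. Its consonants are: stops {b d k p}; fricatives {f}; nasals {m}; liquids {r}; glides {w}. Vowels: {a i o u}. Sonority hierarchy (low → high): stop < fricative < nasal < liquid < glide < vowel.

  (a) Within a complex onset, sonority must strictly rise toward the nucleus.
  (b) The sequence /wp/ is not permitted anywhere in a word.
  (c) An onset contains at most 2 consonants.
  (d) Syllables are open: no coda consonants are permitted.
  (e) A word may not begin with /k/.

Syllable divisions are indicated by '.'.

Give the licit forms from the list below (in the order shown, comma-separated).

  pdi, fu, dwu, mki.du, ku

pdi — violates constraint (a): syllable 1 onset /pd/: /p/ (stop, 1) → /d/ (stop, 1) does not rise → illicit
fu — σ1 onset /f/, coda /∅/ ok → licit
dwu — σ1 onset /dw/ (1→5 rises), coda /∅/ ok → licit
mki.du — violates constraint (a): syllable 1 onset /mk/: /m/ (nasal, 3) → /k/ (stop, 1) does not rise → illicit
ku — violates constraint (e): word begins with /k/ → illicit

fu, dwu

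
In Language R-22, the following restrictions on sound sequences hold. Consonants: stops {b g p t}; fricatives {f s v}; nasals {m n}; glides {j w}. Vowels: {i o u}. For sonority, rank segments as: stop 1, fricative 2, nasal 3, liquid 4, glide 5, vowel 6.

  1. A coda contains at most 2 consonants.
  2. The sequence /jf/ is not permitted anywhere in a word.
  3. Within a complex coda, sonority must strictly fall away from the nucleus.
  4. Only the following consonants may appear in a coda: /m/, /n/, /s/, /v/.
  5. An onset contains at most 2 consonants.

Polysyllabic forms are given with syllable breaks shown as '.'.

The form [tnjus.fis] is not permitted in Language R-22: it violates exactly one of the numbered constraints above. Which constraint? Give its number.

[tnjus.fis]: syllable 1 onset /tnj/ has 3 consonants (> 2).
This is a violation of constraint 5: "An onset contains at most 2 consonants."
The remaining constraints (1, 2, 3, 4) are satisfied.

5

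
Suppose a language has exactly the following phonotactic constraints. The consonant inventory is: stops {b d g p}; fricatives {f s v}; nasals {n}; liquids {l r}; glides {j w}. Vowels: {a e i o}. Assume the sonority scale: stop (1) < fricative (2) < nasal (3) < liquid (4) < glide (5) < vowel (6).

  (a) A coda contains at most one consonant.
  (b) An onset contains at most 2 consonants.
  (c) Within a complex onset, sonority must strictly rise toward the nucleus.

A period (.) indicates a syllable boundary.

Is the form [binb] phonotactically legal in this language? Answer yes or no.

no

[binb] — violates constraint (a): syllable 1 coda /nb/ has 2 consonants (> 1) → phonotactically illegal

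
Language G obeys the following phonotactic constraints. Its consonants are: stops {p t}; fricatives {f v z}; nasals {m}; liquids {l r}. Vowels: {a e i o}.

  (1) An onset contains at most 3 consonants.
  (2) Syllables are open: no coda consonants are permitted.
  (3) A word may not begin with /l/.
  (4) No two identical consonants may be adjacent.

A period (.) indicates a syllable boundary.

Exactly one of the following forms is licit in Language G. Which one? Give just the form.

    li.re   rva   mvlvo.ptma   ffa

rva

li.re — violates constraint 3: word begins with /l/ → illicit
rva — σ1 onset /rv/ (2C), coda /∅/ ok → licit
mvlvo.ptma — violates constraint 1: syllable 1 onset /mvlv/ has 4 consonants (> 3) → illicit
ffa — violates constraint 4: adjacent identical consonants /ff/ → illicit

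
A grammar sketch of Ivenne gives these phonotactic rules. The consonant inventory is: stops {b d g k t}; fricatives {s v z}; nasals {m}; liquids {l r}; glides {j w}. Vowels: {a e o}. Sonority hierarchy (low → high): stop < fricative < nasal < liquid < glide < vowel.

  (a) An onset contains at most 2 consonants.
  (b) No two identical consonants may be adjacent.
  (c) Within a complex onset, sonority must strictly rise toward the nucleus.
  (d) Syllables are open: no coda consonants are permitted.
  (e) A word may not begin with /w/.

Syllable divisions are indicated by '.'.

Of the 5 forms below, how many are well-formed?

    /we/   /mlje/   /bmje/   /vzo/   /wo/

0

/we/ — violates constraint (e): word begins with /w/ → ill-formed
/mlje/ — violates constraint (a): syllable 1 onset /mlj/ has 3 consonants (> 2) → ill-formed
/bmje/ — violates constraint (a): syllable 1 onset /bmj/ has 3 consonants (> 2) → ill-formed
/vzo/ — violates constraint (c): syllable 1 onset /vz/: /v/ (fricative, 2) → /z/ (fricative, 2) does not rise → ill-formed
/wo/ — violates constraint (e): word begins with /w/ → ill-formed
No form is well-formed → 0.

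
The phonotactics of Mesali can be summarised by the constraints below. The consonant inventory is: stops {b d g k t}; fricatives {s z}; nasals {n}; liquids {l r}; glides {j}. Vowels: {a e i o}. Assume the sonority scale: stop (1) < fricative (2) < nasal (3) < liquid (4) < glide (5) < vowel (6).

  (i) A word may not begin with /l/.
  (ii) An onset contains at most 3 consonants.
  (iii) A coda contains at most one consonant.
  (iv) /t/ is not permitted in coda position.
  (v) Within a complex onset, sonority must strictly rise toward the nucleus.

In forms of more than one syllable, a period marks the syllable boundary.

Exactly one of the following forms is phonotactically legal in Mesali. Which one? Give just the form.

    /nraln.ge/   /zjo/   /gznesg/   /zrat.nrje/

/nraln.ge/ — violates constraint (iii): syllable 1 coda /ln/ has 2 consonants (> 1) → phonotactically illegal
/zjo/ — σ1 onset /zj/ (2→5 rises), coda /∅/ ok → phonotactically legal
/gznesg/ — violates constraint (iii): syllable 1 coda /sg/ has 2 consonants (> 1) → phonotactically illegal
/zrat.nrje/ — violates constraint (iv): syllable 1 coda contains /t/ → phonotactically illegal

/zjo/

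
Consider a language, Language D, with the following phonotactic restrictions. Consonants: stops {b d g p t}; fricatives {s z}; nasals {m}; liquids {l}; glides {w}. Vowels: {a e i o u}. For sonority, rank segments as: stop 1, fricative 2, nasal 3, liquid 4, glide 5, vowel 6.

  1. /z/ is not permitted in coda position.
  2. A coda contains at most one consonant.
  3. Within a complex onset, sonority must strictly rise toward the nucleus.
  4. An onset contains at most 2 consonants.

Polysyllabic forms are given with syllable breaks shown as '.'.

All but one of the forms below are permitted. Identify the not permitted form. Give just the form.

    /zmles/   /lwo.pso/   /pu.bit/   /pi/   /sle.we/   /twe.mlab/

/zmles/ — violates constraint 4: syllable 1 onset /zml/ has 3 consonants (> 2) → not permitted
/lwo.pso/ — σ1 onset /lw/ (4→5 rises), coda /∅/ ok; σ2 onset /ps/ (1→2 rises), coda /∅/ ok → permitted
/pu.bit/ — σ1 onset /p/, coda /∅/ ok; σ2 onset /b/, coda /t/ ok → permitted
/pi/ — σ1 onset /p/, coda /∅/ ok → permitted
/sle.we/ — σ1 onset /sl/ (2→4 rises), coda /∅/ ok; σ2 onset /w/, coda /∅/ ok → permitted
/twe.mlab/ — σ1 onset /tw/ (1→5 rises), coda /∅/ ok; σ2 onset /ml/ (3→4 rises), coda /b/ ok → permitted

/zmles/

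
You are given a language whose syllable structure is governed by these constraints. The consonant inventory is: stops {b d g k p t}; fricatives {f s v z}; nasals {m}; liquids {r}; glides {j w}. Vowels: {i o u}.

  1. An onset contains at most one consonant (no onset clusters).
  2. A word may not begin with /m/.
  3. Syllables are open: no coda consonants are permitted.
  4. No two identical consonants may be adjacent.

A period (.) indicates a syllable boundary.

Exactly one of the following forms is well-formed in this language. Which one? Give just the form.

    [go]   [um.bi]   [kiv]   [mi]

[go]

[go] — σ1 onset /g/, coda /∅/ ok → well-formed
[um.bi] — violates constraint 3: syllable 1 coda /m/ has 1 consonant (> 0) → ill-formed
[kiv] — violates constraint 3: syllable 1 coda /v/ has 1 consonant (> 0) → ill-formed
[mi] — violates constraint 2: word begins with /m/ → ill-formed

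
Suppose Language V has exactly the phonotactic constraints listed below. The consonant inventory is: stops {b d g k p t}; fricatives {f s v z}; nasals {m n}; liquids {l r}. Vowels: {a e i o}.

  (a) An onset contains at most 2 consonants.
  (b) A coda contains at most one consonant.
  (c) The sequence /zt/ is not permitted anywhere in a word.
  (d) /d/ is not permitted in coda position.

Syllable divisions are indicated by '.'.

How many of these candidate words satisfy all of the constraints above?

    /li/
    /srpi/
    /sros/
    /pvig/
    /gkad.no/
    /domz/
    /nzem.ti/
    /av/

/li/ — σ1 onset /l/, coda /∅/ ok → phonotactically legal
/srpi/ — violates constraint (a): syllable 1 onset /srp/ has 3 consonants (> 2) → phonotactically illegal
/sros/ — σ1 onset /sr/ (2C), coda /s/ ok → phonotactically legal
/pvig/ — σ1 onset /pv/ (2C), coda /g/ ok → phonotactically legal
/gkad.no/ — violates constraint (d): syllable 1 coda contains /d/ → phonotactically illegal
/domz/ — violates constraint (b): syllable 1 coda /mz/ has 2 consonants (> 1) → phonotactically illegal
/nzem.ti/ — σ1 onset /nz/ (2C), coda /m/ ok; σ2 onset /t/, coda /∅/ ok → phonotactically legal
/av/ — σ1 onset /∅/, coda /v/ ok → phonotactically legal
Phonotactically legal: /li/, /sros/, /pvig/, /nzem.ti/, /av/ → 5.

5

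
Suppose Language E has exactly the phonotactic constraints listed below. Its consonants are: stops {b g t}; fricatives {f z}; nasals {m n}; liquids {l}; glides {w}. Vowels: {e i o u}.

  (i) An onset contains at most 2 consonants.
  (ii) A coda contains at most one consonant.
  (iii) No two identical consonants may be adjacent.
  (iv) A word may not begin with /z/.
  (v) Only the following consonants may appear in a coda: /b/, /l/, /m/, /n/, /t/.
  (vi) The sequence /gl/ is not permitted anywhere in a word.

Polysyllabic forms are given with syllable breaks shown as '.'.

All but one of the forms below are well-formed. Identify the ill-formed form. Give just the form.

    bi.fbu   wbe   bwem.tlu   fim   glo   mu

bi.fbu — σ1 onset /b/, coda /∅/ ok; σ2 onset /fb/ (2C), coda /∅/ ok → well-formed
wbe — σ1 onset /wb/ (2C), coda /∅/ ok → well-formed
bwem.tlu — σ1 onset /bw/ (2C), coda /m/ ok; σ2 onset /tl/ (2C), coda /∅/ ok → well-formed
fim — σ1 onset /f/, coda /m/ ok → well-formed
glo — violates constraint (vi): contains banned sequence /gl/ → ill-formed
mu — σ1 onset /m/, coda /∅/ ok → well-formed

glo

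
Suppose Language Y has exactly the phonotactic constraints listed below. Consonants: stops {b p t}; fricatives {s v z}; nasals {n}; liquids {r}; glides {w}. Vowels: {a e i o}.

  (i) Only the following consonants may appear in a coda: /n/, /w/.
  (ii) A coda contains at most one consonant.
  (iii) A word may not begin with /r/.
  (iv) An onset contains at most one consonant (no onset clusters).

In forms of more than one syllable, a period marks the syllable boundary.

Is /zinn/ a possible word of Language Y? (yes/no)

/zinn/ — violates constraint (ii): syllable 1 coda /nn/ has 2 consonants (> 1) → illicit

no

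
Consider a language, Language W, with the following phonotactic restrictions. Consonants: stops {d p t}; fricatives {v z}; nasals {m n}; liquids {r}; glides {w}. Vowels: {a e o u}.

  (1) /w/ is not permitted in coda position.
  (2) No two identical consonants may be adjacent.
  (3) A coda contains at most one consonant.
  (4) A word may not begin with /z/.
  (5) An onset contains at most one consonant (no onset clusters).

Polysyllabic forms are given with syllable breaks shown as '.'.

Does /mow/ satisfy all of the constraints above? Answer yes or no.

no

/mow/ — violates constraint 1: syllable 1 coda contains /w/ → not permitted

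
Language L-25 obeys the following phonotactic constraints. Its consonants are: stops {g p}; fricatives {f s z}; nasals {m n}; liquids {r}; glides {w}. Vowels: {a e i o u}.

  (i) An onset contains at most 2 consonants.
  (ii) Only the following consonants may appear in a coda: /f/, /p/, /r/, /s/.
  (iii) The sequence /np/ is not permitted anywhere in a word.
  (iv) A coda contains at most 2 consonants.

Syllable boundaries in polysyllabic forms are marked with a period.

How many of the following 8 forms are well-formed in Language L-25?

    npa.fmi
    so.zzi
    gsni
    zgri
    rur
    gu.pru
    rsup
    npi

4

npa.fmi — violates constraint (iii): contains banned sequence /np/ → ill-formed
so.zzi — σ1 onset /s/, coda /∅/ ok; σ2 onset /zz/ (2C), coda /∅/ ok → well-formed
gsni — violates constraint (i): syllable 1 onset /gsn/ has 3 consonants (> 2) → ill-formed
zgri — violates constraint (i): syllable 1 onset /zgr/ has 3 consonants (> 2) → ill-formed
rur — σ1 onset /r/, coda /r/ ok → well-formed
gu.pru — σ1 onset /g/, coda /∅/ ok; σ2 onset /pr/ (2C), coda /∅/ ok → well-formed
rsup — σ1 onset /rs/ (2C), coda /p/ ok → well-formed
npi — violates constraint (iii): contains banned sequence /np/ → ill-formed
Well-formed: so.zzi, rur, gu.pru, rsup → 4.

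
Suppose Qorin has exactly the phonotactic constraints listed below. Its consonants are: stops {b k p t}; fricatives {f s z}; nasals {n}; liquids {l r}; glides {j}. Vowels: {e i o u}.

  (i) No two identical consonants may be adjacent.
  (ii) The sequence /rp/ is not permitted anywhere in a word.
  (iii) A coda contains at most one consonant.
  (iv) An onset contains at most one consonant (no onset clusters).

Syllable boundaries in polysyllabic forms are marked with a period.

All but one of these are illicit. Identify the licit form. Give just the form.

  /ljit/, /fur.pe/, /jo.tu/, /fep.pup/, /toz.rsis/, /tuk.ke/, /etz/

/ljit/ — violates constraint (iv): syllable 1 onset /lj/ has 2 consonants (> 1) → illicit
/fur.pe/ — violates constraint (ii): contains banned sequence /rp/ → illicit
/jo.tu/ — σ1 onset /j/, coda /∅/ ok; σ2 onset /t/, coda /∅/ ok → licit
/fep.pup/ — violates constraint (i): adjacent identical consonants /pp/ → illicit
/toz.rsis/ — violates constraint (iv): syllable 2 onset /rs/ has 2 consonants (> 1) → illicit
/tuk.ke/ — violates constraint (i): adjacent identical consonants /kk/ → illicit
/etz/ — violates constraint (iii): syllable 1 coda /tz/ has 2 consonants (> 1) → illicit

/jo.tu/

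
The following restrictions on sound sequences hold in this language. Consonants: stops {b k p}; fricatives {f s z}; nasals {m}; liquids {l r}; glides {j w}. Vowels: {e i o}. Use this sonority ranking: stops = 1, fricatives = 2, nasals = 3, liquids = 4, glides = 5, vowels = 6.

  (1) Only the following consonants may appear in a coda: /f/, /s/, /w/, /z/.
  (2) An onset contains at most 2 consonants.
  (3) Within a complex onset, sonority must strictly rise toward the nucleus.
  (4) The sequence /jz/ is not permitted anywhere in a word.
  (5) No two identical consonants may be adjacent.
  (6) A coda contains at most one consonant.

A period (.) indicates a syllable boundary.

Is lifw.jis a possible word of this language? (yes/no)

no

lifw.jis — violates constraint 6: syllable 1 coda /fw/ has 2 consonants (> 1) → illicit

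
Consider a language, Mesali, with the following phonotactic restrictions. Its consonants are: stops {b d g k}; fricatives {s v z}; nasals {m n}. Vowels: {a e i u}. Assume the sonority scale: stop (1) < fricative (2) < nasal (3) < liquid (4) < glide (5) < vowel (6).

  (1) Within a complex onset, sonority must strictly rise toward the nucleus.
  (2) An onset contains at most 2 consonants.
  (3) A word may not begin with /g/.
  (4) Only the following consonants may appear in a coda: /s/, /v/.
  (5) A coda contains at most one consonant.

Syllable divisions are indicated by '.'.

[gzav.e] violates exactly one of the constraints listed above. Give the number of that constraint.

3

[gzav.e]: word begins with /g/.
This is a violation of constraint 3: "A word may not begin with /g/."
The remaining constraints (1, 2, 4, 5) are satisfied.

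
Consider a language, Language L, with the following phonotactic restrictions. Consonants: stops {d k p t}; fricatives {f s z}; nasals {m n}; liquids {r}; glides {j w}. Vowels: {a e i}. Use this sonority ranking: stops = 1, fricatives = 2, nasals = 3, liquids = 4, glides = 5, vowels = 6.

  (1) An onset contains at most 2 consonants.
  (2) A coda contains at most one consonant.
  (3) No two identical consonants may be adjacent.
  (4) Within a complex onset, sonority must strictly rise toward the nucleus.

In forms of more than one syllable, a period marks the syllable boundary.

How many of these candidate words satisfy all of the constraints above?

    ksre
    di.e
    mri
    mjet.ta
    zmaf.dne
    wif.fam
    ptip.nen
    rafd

3

ksre — violates constraint 1: syllable 1 onset /ksr/ has 3 consonants (> 2) → phonotactically illegal
di.e — σ1 onset /d/, coda /∅/ ok; σ2 onset /∅/, coda /∅/ ok → phonotactically legal
mri — σ1 onset /mr/ (3→4 rises), coda /∅/ ok → phonotactically legal
mjet.ta — violates constraint 3: adjacent identical consonants /tt/ → phonotactically illegal
zmaf.dne — σ1 onset /zm/ (2→3 rises), coda /f/ ok; σ2 onset /dn/ (1→3 rises), coda /∅/ ok → phonotactically legal
wif.fam — violates constraint 3: adjacent identical consonants /ff/ → phonotactically illegal
ptip.nen — violates constraint 4: syllable 1 onset /pt/: /p/ (stop, 1) → /t/ (stop, 1) does not rise → phonotactically illegal
rafd — violates constraint 2: syllable 1 coda /fd/ has 2 consonants (> 1) → phonotactically illegal
Phonotactically legal: di.e, mri, zmaf.dne → 3.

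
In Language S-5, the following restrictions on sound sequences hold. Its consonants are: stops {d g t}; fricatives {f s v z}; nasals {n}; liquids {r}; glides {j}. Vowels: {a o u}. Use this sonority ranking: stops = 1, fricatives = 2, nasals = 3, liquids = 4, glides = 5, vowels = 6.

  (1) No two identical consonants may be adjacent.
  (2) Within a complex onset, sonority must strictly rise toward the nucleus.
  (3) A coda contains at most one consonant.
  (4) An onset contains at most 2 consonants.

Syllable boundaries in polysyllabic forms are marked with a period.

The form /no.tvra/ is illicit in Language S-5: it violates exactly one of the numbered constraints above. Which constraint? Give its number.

/no.tvra/: syllable 2 onset /tvr/ has 3 consonants (> 2).
This is a violation of constraint 4: "An onset contains at most 2 consonants."
The remaining constraints (1, 2, 3) are satisfied.

4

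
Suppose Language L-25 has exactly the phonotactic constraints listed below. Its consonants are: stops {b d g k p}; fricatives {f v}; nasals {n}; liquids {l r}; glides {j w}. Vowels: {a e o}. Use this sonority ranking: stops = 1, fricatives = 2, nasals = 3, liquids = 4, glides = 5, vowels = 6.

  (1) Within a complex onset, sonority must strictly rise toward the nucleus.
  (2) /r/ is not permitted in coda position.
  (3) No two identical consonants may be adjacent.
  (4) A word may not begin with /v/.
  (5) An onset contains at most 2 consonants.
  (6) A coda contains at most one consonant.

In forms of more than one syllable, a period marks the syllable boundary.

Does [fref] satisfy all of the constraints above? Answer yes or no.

yes

[fref] — σ1 onset /fr/ (2→4 rises), coda /f/ ok → well-formed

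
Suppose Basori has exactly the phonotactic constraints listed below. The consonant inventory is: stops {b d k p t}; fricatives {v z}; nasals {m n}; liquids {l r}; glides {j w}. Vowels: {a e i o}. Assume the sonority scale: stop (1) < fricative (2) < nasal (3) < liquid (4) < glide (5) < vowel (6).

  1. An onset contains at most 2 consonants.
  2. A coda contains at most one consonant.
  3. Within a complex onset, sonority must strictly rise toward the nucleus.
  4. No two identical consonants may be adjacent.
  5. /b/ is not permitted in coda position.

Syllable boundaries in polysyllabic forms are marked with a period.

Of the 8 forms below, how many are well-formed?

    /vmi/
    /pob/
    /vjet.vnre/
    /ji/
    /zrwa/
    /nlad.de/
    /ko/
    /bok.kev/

3

/vmi/ — σ1 onset /vm/ (2→3 rises), coda /∅/ ok → well-formed
/pob/ — violates constraint 5: syllable 1 coda contains /b/ → ill-formed
/vjet.vnre/ — violates constraint 1: syllable 2 onset /vnr/ has 3 consonants (> 2) → ill-formed
/ji/ — σ1 onset /j/, coda /∅/ ok → well-formed
/zrwa/ — violates constraint 1: syllable 1 onset /zrw/ has 3 consonants (> 2) → ill-formed
/nlad.de/ — violates constraint 4: adjacent identical consonants /dd/ → ill-formed
/ko/ — σ1 onset /k/, coda /∅/ ok → well-formed
/bok.kev/ — violates constraint 4: adjacent identical consonants /kk/ → ill-formed
Well-formed: /vmi/, /ji/, /ko/ → 3.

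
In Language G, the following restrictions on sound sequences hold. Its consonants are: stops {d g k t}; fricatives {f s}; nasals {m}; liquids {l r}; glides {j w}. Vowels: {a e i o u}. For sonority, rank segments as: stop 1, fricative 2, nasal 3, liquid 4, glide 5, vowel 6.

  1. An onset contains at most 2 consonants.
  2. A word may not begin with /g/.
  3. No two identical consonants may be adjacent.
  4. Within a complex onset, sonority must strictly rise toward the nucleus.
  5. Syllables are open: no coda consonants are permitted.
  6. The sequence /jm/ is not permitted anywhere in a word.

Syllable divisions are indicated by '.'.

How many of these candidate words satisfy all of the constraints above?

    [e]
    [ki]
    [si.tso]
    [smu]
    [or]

[e] — σ1 onset /∅/, coda /∅/ ok → well-formed
[ki] — σ1 onset /k/, coda /∅/ ok → well-formed
[si.tso] — σ1 onset /s/, coda /∅/ ok; σ2 onset /ts/ (1→2 rises), coda /∅/ ok → well-formed
[smu] — σ1 onset /sm/ (2→3 rises), coda /∅/ ok → well-formed
[or] — violates constraint 5: syllable 1 coda /r/ has 1 consonant (> 0) → ill-formed
Well-formed: [e], [ki], [si.tso], [smu] → 4.

4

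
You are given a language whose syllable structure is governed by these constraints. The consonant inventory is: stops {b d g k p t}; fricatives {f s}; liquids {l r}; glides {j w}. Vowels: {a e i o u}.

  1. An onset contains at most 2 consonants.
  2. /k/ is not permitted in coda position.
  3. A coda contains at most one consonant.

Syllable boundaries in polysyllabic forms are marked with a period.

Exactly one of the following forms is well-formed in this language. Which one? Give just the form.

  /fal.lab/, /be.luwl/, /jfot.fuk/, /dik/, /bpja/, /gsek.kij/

/fal.lab/

/fal.lab/ — σ1 onset /f/, coda /l/ ok; σ2 onset /l/, coda /b/ ok → well-formed
/be.luwl/ — violates constraint 3: syllable 2 coda /wl/ has 2 consonants (> 1) → ill-formed
/jfot.fuk/ — violates constraint 2: syllable 2 coda contains /k/ → ill-formed
/dik/ — violates constraint 2: syllable 1 coda contains /k/ → ill-formed
/bpja/ — violates constraint 1: syllable 1 onset /bpj/ has 3 consonants (> 2) → ill-formed
/gsek.kij/ — violates constraint 2: syllable 1 coda contains /k/ → ill-formed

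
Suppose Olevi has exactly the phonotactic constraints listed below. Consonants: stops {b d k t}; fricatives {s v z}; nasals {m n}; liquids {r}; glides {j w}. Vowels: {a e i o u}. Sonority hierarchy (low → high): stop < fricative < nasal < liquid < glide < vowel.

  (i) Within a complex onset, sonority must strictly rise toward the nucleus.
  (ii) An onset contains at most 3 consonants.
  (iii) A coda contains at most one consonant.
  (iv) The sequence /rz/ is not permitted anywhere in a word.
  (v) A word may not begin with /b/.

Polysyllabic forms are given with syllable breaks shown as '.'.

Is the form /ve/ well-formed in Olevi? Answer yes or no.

yes

/ve/ — σ1 onset /v/, coda /∅/ ok → well-formed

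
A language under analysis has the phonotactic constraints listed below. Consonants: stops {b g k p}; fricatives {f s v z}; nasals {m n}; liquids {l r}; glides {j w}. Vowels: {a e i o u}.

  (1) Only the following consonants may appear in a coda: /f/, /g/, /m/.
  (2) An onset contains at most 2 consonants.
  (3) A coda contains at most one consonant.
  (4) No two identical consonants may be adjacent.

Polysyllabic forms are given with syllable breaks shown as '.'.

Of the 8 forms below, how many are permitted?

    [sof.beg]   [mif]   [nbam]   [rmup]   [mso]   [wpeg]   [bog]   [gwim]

7

[sof.beg] — σ1 onset /s/, coda /f/ ok; σ2 onset /b/, coda /g/ ok → permitted
[mif] — σ1 onset /m/, coda /f/ ok → permitted
[nbam] — σ1 onset /nb/ (2C), coda /m/ ok → permitted
[rmup] — violates constraint 1: syllable 1 coda contains /p/, which is not a licensed coda consonant → not permitted
[mso] — σ1 onset /ms/ (2C), coda /∅/ ok → permitted
[wpeg] — σ1 onset /wp/ (2C), coda /g/ ok → permitted
[bog] — σ1 onset /b/, coda /g/ ok → permitted
[gwim] — σ1 onset /gw/ (2C), coda /m/ ok → permitted
Permitted: [sof.beg], [mif], [nbam], [mso], [wpeg], [bog], [gwim] → 7.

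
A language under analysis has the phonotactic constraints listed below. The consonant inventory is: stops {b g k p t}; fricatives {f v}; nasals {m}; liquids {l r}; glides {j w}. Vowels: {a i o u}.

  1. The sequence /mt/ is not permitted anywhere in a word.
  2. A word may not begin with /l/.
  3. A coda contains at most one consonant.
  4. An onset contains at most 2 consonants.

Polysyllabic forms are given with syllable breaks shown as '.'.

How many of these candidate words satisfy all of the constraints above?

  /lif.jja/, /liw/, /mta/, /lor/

/lif.jja/ — violates constraint 2: word begins with /l/ → illicit
/liw/ — violates constraint 2: word begins with /l/ → illicit
/mta/ — violates constraint 1: contains banned sequence /mt/ → illicit
/lor/ — violates constraint 2: word begins with /l/ → illicit
No form is licit → 0.

0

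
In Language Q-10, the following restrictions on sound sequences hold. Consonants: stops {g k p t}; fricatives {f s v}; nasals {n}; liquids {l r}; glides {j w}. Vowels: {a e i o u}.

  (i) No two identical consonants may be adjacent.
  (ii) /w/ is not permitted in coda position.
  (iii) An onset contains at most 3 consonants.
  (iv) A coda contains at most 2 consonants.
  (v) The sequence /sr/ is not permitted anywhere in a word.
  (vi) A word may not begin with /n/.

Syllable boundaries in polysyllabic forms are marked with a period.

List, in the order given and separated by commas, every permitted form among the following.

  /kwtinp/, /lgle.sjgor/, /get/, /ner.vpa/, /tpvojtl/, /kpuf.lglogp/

/kwtinp/, /lgle.sjgor/, /get/, /kpuf.lglogp/

/kwtinp/ — σ1 onset /kwt/ (3C), coda /np/ (2C) ok → permitted
/lgle.sjgor/ — σ1 onset /lgl/ (3C), coda /∅/ ok; σ2 onset /sjg/ (3C), coda /r/ ok → permitted
/get/ — σ1 onset /g/, coda /t/ ok → permitted
/ner.vpa/ — violates constraint (vi): word begins with /n/ → not permitted
/tpvojtl/ — violates constraint (iv): syllable 1 coda /jtl/ has 3 consonants (> 2) → not permitted
/kpuf.lglogp/ — σ1 onset /kp/ (2C), coda /f/ ok; σ2 onset /lgl/ (3C), coda /gp/ (2C) ok → permitted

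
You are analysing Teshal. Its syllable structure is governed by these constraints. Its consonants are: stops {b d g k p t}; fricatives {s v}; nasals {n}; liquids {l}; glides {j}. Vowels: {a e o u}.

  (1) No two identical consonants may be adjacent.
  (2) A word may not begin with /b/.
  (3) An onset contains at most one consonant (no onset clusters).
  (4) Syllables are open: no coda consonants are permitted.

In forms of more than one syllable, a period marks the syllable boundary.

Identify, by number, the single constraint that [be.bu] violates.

[be.bu]: word begins with /b/.
This is a violation of constraint 2: "A word may not begin with /b/."
The remaining constraints (1, 3, 4) are satisfied.

2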